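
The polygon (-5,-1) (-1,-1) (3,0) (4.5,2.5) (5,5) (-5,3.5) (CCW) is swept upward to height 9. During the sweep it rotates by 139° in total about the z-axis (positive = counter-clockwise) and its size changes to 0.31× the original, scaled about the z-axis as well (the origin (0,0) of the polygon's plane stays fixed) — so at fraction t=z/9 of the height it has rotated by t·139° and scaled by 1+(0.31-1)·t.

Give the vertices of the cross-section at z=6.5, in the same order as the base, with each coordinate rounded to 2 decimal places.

Cross-section at z=6.5: (0.95,-2.38) (0.58,-0.40) (-0.27,1.48) (-1.64,1.99) (-2.92,2.01) (-1.27,-2.78)

t = z/height = 6.5/9 = 0.722222
s = 1 + (scale-1)·z/height = 1 + (0.31-1)·6.5/9 = 0.501667
θ = twist·z/height = 139°·6.5/9 = 100.3889° = 1.752117 rad
cos θ = -0.180328, sin θ = 0.983606 (intermediates below are computed at full precision and shown rounded to 5 d.p.)
v1: (-5,-1) → rotate → (1.88525,-4.73770) → ×s → (0.94577,-2.37675) → (0.95,-2.38)
v2: (-1,-1) → rotate → (1.16393,-0.80328) → ×s → (0.58391,-0.40298) → (0.58,-0.40)
v3: (3,0) → rotate → (-0.54099,2.95082) → ×s → (-0.27139,1.48033) → (-0.27,1.48)
v4: (4.5,2.5) → rotate → (-3.27049,3.97541) → ×s → (-1.64070,1.99433) → (-1.64,1.99)
v5: (5,5) → rotate → (-5.81967,4.01639) → ×s → (-2.91954,2.01489) → (-2.92,2.01)
v6: (-5,3.5) → rotate → (-2.54098,-5.54918) → ×s → (-1.27473,-2.78384) → (-1.27,-2.78)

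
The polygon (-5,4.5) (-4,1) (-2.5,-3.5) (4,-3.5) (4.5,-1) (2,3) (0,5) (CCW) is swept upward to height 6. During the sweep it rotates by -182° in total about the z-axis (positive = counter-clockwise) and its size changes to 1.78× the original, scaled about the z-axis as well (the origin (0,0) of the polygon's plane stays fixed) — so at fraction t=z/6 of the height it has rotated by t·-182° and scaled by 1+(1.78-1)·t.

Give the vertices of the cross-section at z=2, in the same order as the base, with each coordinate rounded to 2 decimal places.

Cross-section at z=2: (1.86,8.27) (-1.37,5.01) (-5.39,0.59) (-1.38,-6.55) (1.68,-5.56) (4.53,-0.35) (5.49,3.09)

t = z/height = 2/6 = 0.333333
s = 1 + (scale-1)·z/height = 1 + (1.78-1)·2/6 = 1.260000
θ = twist·z/height = -182°·2/6 = -60.6667° = -1.058833 rad
cos θ = 0.489890, sin θ = -0.871784 (intermediates below are computed at full precision and shown rounded to 5 d.p.)
v1: (-5,4.5) → rotate → (1.47358,6.56343) → ×s → (1.85671,8.26992) → (1.86,8.27)
v2: (-4,1) → rotate → (-1.08777,3.97703) → ×s → (-1.37060,5.01105) → (-1.37,5.01)
v3: (-2.5,-3.5) → rotate → (-4.27597,0.46485) → ×s → (-5.38772,0.58571) → (-5.39,0.59)
v4: (4,-3.5) → rotate → (-1.09169,-5.20175) → ×s → (-1.37553,-6.55421) → (-1.38,-6.55)
v5: (4.5,-1) → rotate → (1.33272,-4.41292) → ×s → (1.67923,-5.56028) → (1.68,-5.56)
v6: (2,3) → rotate → (3.59513,-0.27390) → ×s → (4.52987,-0.34511) → (4.53,-0.35)
v7: (0,5) → rotate → (4.35892,2.44945) → ×s → (5.49224,3.08631) → (5.49,3.09)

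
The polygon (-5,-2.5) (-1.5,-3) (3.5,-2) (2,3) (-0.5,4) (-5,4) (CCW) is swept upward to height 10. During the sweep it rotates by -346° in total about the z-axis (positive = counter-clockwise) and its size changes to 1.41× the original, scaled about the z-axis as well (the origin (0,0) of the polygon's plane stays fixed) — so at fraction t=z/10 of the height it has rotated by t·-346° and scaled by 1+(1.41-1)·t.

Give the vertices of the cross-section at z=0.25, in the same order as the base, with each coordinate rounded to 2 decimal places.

t = z/height = 0.25/10 = 0.025
s = 1 + (scale-1)·z/height = 1 + (1.41-1)·0.25/10 = 1.010250
θ = twist·z/height = -346°·0.25/10 = -8.6500° = -0.150971 rad
cos θ = 0.988626, sin θ = -0.150398 (intermediates below are computed at full precision and shown rounded to 5 d.p.)
v1: (-5,-2.5) → rotate → (-5.31912,-1.71957) → ×s → (-5.37364,-1.73720) → (-5.37,-1.74)
v2: (-1.5,-3) → rotate → (-1.93413,-2.74028) → ×s → (-1.95396,-2.76837) → (-1.95,-2.77)
v3: (3.5,-2) → rotate → (3.15939,-2.50364) → ×s → (3.19178,-2.52931) → (3.19,-2.53)
v4: (2,3) → rotate → (2.42845,2.66508) → ×s → (2.45334,2.69240) → (2.45,2.69)
v5: (-0.5,4) → rotate → (0.10728,4.02970) → ×s → (0.10838,4.07101) → (0.11,4.07)
v6: (-5,4) → rotate → (-4.34153,4.70649) → ×s → (-4.38604,4.75473) → (-4.39,4.75)

Cross-section at z=0.25: (-5.37,-1.74) (-1.95,-2.77) (3.19,-2.53) (2.45,2.69) (0.11,4.07) (-4.39,4.75)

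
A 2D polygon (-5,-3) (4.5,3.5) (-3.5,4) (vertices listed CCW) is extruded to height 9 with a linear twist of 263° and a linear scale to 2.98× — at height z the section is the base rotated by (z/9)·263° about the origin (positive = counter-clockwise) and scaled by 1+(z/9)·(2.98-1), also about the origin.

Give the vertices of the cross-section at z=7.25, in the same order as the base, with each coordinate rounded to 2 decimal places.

t = z/height = 7.25/9 = 0.805556
s = 1 + (scale-1)·z/height = 1 + (2.98-1)·7.25/9 = 2.595000
θ = twist·z/height = 263°·7.25/9 = 211.8611° = 3.697674 rad
cos θ = -0.849330, sin θ = -0.527862 (intermediates below are computed at full precision and shown rounded to 5 d.p.)
v1: (-5,-3) → rotate → (2.66306,5.18730) → ×s → (6.91065,13.46104) → (6.91,13.46)
v2: (4.5,3.5) → rotate → (-1.97447,-5.34803) → ×s → (-5.12375,-13.87815) → (-5.12,-13.88)
v3: (-3.5,4) → rotate → (5.08410,-1.54980) → ×s → (13.19325,-4.02174) → (13.19,-4.02)

Cross-section at z=7.25: (6.91,13.46) (-5.12,-13.88) (13.19,-4.02)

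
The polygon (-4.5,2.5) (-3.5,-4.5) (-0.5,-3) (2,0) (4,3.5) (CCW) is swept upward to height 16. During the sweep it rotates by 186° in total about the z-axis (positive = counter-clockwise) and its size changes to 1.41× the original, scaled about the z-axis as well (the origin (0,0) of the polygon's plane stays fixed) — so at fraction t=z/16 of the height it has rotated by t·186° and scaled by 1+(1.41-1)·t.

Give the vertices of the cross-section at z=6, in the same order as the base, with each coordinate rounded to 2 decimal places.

Cross-section at z=6: (-4.50,-3.87) (3.47,-5.59) (3.05,-1.74) (0.80,2.16) (-2.19,5.73)

t = z/height = 6/16 = 0.375
s = 1 + (scale-1)·z/height = 1 + (1.41-1)·6/16 = 1.153750
θ = twist·z/height = 186°·6/16 = 69.7500° = 1.217367 rad
cos θ = 0.346117, sin θ = 0.938191 (intermediates below are computed at full precision and shown rounded to 5 d.p.)
v1: (-4.5,2.5) → rotate → (-3.90301,-3.35657) → ×s → (-4.50309,-3.87264) → (-4.50,-3.87)
v2: (-3.5,-4.5) → rotate → (3.01045,-4.84120) → ×s → (3.47331,-5.58553) → (3.47,-5.59)
v3: (-0.5,-3) → rotate → (2.64152,-1.50745) → ×s → (3.04765,-1.73922) → (3.05,-1.74)
v4: (2,0) → rotate → (0.69223,1.87638) → ×s → (0.79867,2.16488) → (0.80,2.16)
v5: (4,3.5) → rotate → (-1.89920,4.96418) → ×s → (-2.19120,5.72742) → (-2.19,5.73)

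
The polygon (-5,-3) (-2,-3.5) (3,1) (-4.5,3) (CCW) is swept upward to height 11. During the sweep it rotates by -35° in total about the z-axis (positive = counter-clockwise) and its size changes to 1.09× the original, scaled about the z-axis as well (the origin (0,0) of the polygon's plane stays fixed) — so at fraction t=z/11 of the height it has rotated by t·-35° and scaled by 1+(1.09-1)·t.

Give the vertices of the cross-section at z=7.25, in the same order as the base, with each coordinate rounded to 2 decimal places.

t = z/height = 7.25/11 = 0.659091
s = 1 + (scale-1)·z/height = 1 + (1.09-1)·7.25/11 = 1.059318
θ = twist·z/height = -35°·7.25/11 = -23.0682° = -0.402616 rad
cos θ = 0.920039, sin θ = -0.391826 (intermediates below are computed at full precision and shown rounded to 5 d.p.)
v1: (-5,-3) → rotate → (-5.77567,-0.80099) → ×s → (-6.11828,-0.84850) → (-6.12,-0.85)
v2: (-2,-3.5) → rotate → (-3.21147,-2.43648) → ×s → (-3.40197,-2.58101) → (-3.40,-2.58)
v3: (3,1) → rotate → (3.15194,-0.25544) → ×s → (3.33891,-0.27059) → (3.34,-0.27)
v4: (-4.5,3) → rotate → (-2.96470,4.52334) → ×s → (-3.14056,4.79165) → (-3.14,4.79)

Cross-section at z=7.25: (-6.12,-0.85) (-3.40,-2.58) (3.34,-0.27) (-3.14,4.79)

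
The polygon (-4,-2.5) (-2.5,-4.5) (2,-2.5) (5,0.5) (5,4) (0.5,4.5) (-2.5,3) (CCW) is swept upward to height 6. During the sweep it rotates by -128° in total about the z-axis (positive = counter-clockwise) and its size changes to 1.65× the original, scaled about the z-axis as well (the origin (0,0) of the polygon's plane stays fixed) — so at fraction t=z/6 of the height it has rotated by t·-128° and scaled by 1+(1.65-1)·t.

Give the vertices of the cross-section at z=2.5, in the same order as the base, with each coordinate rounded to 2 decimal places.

Cross-section at z=2.5: (-5.58,2.18) (-6.48,-0.87) (-1.03,-3.94) (4.30,-4.72) (7.87,-2.06) (4.97,2.91) (1.16,4.83)

t = z/height = 2.5/6 = 0.416667
s = 1 + (scale-1)·z/height = 1 + (1.65-1)·2.5/6 = 1.270833
θ = twist·z/height = -128°·2.5/6 = -53.3333° = -0.930842 rad
cos θ = 0.597159, sin θ = -0.802123 (intermediates below are computed at full precision and shown rounded to 5 d.p.)
v1: (-4,-2.5) → rotate → (-4.39394,1.71560) → ×s → (-5.58397,2.18024) → (-5.58,2.18)
v2: (-2.5,-4.5) → rotate → (-5.10245,-0.68191) → ×s → (-6.48436,-0.86659) → (-6.48,-0.87)
v3: (2,-2.5) → rotate → (-0.81099,-3.09714) → ×s → (-1.03063,-3.93595) → (-1.03,-3.94)
v4: (5,0.5) → rotate → (3.38685,-3.71204) → ×s → (4.30413,-4.71738) → (4.30,-4.72)
v5: (5,4) → rotate → (6.19429,-1.62198) → ×s → (7.87190,-2.06127) → (7.87,-2.06)
v6: (0.5,4.5) → rotate → (3.90813,2.28615) → ×s → (4.96659,2.90532) → (4.97,2.91)
v7: (-2.5,3) → rotate → (0.91347,3.79678) → ×s → (1.16087,4.82508) → (1.16,4.83)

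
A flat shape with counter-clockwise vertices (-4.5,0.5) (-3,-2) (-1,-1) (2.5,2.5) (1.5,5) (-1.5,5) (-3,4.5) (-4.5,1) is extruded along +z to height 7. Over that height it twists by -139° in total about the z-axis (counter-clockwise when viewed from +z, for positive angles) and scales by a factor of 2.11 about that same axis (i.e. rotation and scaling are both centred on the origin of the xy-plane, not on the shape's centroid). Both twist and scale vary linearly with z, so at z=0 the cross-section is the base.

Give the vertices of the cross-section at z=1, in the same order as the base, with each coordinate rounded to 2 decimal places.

Cross-section at z=1: (-4.71,2.32) (-4.06,-1.00) (-1.48,-0.70) (3.71,1.74) (3.60,4.86) (0.33,6.04) (-1.50,6.08) (-4.51,2.86)

t = z/height = 1/7 = 0.142857
s = 1 + (scale-1)·z/height = 1 + (2.11-1)·1/7 = 1.158571
θ = twist·z/height = -139°·1/7 = -19.8571° = -0.346573 rad
cos θ = 0.940542, sin θ = -0.339676 (intermediates below are computed at full precision and shown rounded to 5 d.p.)
v1: (-4.5,0.5) → rotate → (-4.06260,1.99881) → ×s → (-4.70682,2.31577) → (-4.71,2.32)
v2: (-3,-2) → rotate → (-3.50098,-0.86206) → ×s → (-4.05613,-0.99875) → (-4.06,-1.00)
v3: (-1,-1) → rotate → (-1.28022,-0.60087) → ×s → (-1.48322,-0.69615) → (-1.48,-0.70)
v4: (2.5,2.5) → rotate → (3.20055,1.50217) → ×s → (3.70806,1.74037) → (3.71,1.74)
v5: (1.5,5) → rotate → (3.10919,4.19320) → ×s → (3.60222,4.85812) → (3.60,4.86)
v6: (-1.5,5) → rotate → (0.28757,5.21223) → ×s → (0.33317,6.03874) → (0.33,6.04)
v7: (-3,4.5) → rotate → (-1.29308,5.25147) → ×s → (-1.49813,6.08420) → (-1.50,6.08)
v8: (-4.5,1) → rotate → (-3.89276,2.46909) → ×s → (-4.51005,2.86061) → (-4.51,2.86)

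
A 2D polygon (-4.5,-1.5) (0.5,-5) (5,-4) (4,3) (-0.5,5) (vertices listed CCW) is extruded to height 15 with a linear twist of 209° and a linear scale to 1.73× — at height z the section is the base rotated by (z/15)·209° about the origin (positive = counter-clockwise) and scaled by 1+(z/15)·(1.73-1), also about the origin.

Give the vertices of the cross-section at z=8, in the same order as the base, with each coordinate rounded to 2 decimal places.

t = z/height = 8/15 = 0.533333
s = 1 + (scale-1)·z/height = 1 + (1.73-1)·8/15 = 1.389333
θ = twist·z/height = 209°·8/15 = 111.4667° = 1.945460 rad
cos θ = -0.365960, sin θ = 0.930631 (intermediates below are computed at full precision and shown rounded to 5 d.p.)
v1: (-4.5,-1.5) → rotate → (3.04277,-3.63890) → ×s → (4.22742,-5.05564) → (4.23,-5.06)
v2: (0.5,-5) → rotate → (4.47017,2.29511) → ×s → (6.21056,3.18868) → (6.21,3.19)
v3: (5,-4) → rotate → (1.89272,6.11699) → ×s → (2.62962,8.49854) → (2.63,8.50)
v4: (4,3) → rotate → (-4.25573,2.62464) → ×s → (-5.91263,3.64650) → (-5.91,3.65)
v5: (-0.5,5) → rotate → (-4.47017,-2.29511) → ×s → (-6.21056,-3.18868) → (-6.21,-3.19)

Cross-section at z=8: (4.23,-5.06) (6.21,3.19) (2.63,8.50) (-5.91,3.65) (-6.21,-3.19)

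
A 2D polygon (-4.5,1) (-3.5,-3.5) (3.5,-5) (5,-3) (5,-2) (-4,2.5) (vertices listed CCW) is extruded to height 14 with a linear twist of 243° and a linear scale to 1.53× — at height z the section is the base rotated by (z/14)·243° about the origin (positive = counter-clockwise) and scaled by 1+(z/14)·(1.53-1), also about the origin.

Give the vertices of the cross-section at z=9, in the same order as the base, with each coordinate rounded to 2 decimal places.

t = z/height = 9/14 = 0.642857
s = 1 + (scale-1)·z/height = 1 + (1.53-1)·9/14 = 1.340714
θ = twist·z/height = 243°·9/14 = 156.2143° = 2.726454 rad
cos θ = -0.915060, sin θ = 0.403317 (intermediates below are computed at full precision and shown rounded to 5 d.p.)
v1: (-4.5,1) → rotate → (3.71445,-2.72999) → ×s → (4.98002,-3.66013) → (4.98,-3.66)
v2: (-3.5,-3.5) → rotate → (4.61432,1.79110) → ×s → (6.18649,2.40135) → (6.19,2.40)
v3: (3.5,-5) → rotate → (-1.18613,5.98691) → ×s → (-1.59025,8.02674) → (-1.59,8.03)
v4: (5,-3) → rotate → (-3.36535,4.76177) → ×s → (-4.51197,6.38417) → (-4.51,6.38)
v5: (5,-2) → rotate → (-3.76867,3.84671) → ×s → (-5.05271,5.15733) → (-5.05,5.16)
v6: (-4,2.5) → rotate → (2.65195,-3.90092) → ×s → (3.55550,-5.23002) → (3.56,-5.23)

Cross-section at z=9: (4.98,-3.66) (6.19,2.40) (-1.59,8.03) (-4.51,6.38) (-5.05,5.16) (3.56,-5.23)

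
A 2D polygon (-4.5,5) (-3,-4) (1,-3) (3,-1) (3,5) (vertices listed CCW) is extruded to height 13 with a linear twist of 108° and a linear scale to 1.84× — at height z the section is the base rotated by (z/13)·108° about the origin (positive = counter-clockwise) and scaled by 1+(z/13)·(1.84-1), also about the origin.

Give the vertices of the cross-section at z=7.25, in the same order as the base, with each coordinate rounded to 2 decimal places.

Cross-section at z=7.25: (-9.65,-2.09) (2.91,-6.74) (4.55,-0.91) (3.46,3.09) (-4.19,7.47)

t = z/height = 7.25/13 = 0.557692
s = 1 + (scale-1)·z/height = 1 + (1.84-1)·7.25/13 = 1.468462
θ = twist·z/height = 108°·7.25/13 = 60.2308° = 1.051225 rad
cos θ = 0.496508, sin θ = 0.868032 (intermediates below are computed at full precision and shown rounded to 5 d.p.)
v1: (-4.5,5) → rotate → (-6.57445,-1.42361) → ×s → (-9.65432,-2.09051) → (-9.65,-2.09)
v2: (-3,-4) → rotate → (1.98261,-4.59013) → ×s → (2.91138,-6.74043) → (2.91,-6.74)
v3: (1,-3) → rotate → (3.10060,-0.62149) → ×s → (4.55312,-0.91264) → (4.55,-0.91)
v4: (3,-1) → rotate → (2.35756,2.10759) → ×s → (3.46198,3.09491) → (3.46,3.09)
v5: (3,5) → rotate → (-2.85064,5.08664) → ×s → (-4.18605,7.46953) → (-4.19,7.47)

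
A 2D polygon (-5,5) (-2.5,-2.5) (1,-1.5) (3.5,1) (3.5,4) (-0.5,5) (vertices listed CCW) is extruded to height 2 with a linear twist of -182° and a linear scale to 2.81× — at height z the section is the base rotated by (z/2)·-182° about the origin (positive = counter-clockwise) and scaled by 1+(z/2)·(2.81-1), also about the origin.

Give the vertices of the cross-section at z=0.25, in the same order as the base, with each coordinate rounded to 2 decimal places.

t = z/height = 0.25/2 = 0.125
s = 1 + (scale-1)·z/height = 1 + (2.81-1)·0.25/2 = 1.226250
θ = twist·z/height = -182°·0.25/2 = -22.7500° = -0.397062 rad
cos θ = 0.922201, sin θ = -0.386711 (intermediates below are computed at full precision and shown rounded to 5 d.p.)
v1: (-5,5) → rotate → (-2.67745,6.54456) → ×s → (-3.28322,8.02527) → (-3.28,8.03)
v2: (-2.5,-2.5) → rotate → (-3.27228,-1.33873) → ×s → (-4.01263,-1.64161) → (-4.01,-1.64)
v3: (1,-1.5) → rotate → (0.34213,-1.77001) → ×s → (0.41954,-2.17048) → (0.42,-2.17)
v4: (3.5,1) → rotate → (3.61441,-0.43129) → ×s → (4.43218,-0.52887) → (4.43,-0.53)
v5: (3.5,4) → rotate → (4.77455,2.33532) → ×s → (5.85479,2.86368) → (5.85,2.86)
v6: (-0.5,5) → rotate → (1.47245,4.80436) → ×s → (1.80560,5.89135) → (1.81,5.89)

Cross-section at z=0.25: (-3.28,8.03) (-4.01,-1.64) (0.42,-2.17) (4.43,-0.53) (5.85,2.86) (1.81,5.89)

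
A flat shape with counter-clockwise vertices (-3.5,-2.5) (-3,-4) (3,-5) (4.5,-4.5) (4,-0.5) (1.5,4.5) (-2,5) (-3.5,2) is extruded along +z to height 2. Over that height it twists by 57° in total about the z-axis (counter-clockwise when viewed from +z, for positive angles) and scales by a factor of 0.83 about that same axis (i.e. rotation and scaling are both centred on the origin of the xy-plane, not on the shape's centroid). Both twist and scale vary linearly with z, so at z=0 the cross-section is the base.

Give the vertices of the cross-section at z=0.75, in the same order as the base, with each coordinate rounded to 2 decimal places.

Cross-section at z=0.75: (-2.20,-3.37) (-1.25,-4.51) (4.32,-3.34) (5.46,-2.39) (3.66,0.93) (-0.23,4.44) (-3.45,3.68) (-3.73,0.55)

t = z/height = 0.75/2 = 0.375
s = 1 + (scale-1)·z/height = 1 + (0.83-1)·0.75/2 = 0.936250
θ = twist·z/height = 57°·0.75/2 = 21.3750° = 0.373064 rad
cos θ = 0.931215, sin θ = 0.364470 (intermediates below are computed at full precision and shown rounded to 5 d.p.)
v1: (-3.5,-2.5) → rotate → (-2.34808,-3.60368) → ×s → (-2.19839,-3.37395) → (-2.20,-3.37)
v2: (-3,-4) → rotate → (-1.33576,-4.81827) → ×s → (-1.25061,-4.51111) → (-1.25,-4.51)
v3: (3,-5) → rotate → (4.61600,-3.56266) → ×s → (4.32173,-3.33554) → (4.32,-3.34)
v4: (4.5,-4.5) → rotate → (5.83058,-2.55035) → ×s → (5.45888,-2.38777) → (5.46,-2.39)
v5: (4,-0.5) → rotate → (3.90709,0.99227) → ×s → (3.65802,0.92902) → (3.66,0.93)
v6: (1.5,4.5) → rotate → (-0.24329,4.73717) → ×s → (-0.22778,4.43518) → (-0.23,4.44)
v7: (-2,5) → rotate → (-3.68478,3.92713) → ×s → (-3.44988,3.67678) → (-3.45,3.68)
v8: (-3.5,2) → rotate → (-3.98819,0.58678) → ×s → (-3.73395,0.54938) → (-3.73,0.55)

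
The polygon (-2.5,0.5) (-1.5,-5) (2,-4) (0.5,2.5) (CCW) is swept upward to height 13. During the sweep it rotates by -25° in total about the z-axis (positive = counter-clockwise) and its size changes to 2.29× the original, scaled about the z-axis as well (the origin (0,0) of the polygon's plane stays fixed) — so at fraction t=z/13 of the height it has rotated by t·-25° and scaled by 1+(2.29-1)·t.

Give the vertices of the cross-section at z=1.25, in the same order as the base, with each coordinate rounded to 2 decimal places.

t = z/height = 1.25/13 = 0.0961538
s = 1 + (scale-1)·z/height = 1 + (2.29-1)·1.25/13 = 1.124038
θ = twist·z/height = -25°·1.25/13 = -2.4038° = -0.041955 rad
cos θ = 0.999120, sin θ = -0.041943 (intermediates below are computed at full precision and shown rounded to 5 d.p.)
v1: (-2.5,0.5) → rotate → (-2.47683,0.60442) → ×s → (-2.78405,0.67939) → (-2.78,0.68)
v2: (-1.5,-5) → rotate → (-1.70839,-4.93269) → ×s → (-1.92030,-5.54453) → (-1.92,-5.54)
v3: (2,-4) → rotate → (1.83047,-4.08037) → ×s → (2.05752,-4.58649) → (2.06,-4.59)
v4: (0.5,2.5) → rotate → (0.60442,2.47683) → ×s → (0.67939,2.78405) → (0.68,2.78)

Cross-section at z=1.25: (-2.78,0.68) (-1.92,-5.54) (2.06,-4.59) (0.68,2.78)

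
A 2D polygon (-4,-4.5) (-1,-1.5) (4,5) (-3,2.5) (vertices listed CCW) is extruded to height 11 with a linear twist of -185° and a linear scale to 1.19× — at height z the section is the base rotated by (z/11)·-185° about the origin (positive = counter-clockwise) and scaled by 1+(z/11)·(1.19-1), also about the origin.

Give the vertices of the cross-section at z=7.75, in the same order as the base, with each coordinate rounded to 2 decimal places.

t = z/height = 7.75/11 = 0.704545
s = 1 + (scale-1)·z/height = 1 + (1.19-1)·7.75/11 = 1.133864
θ = twist·z/height = -185°·7.75/11 = -130.3409° = -2.274878 rad
cos θ = -0.647334, sin θ = -0.762206 (intermediates below are computed at full precision and shown rounded to 5 d.p.)
v1: (-4,-4.5) → rotate → (-0.84059,5.96183) → ×s → (-0.95312,6.75990) → (-0.95,6.76)
v2: (-1,-1.5) → rotate → (-0.49598,1.73321) → ×s → (-0.56237,1.96522) → (-0.56,1.97)
v3: (4,5) → rotate → (1.22170,-6.28550) → ×s → (1.38524,-7.12690) → (1.39,-7.13)
v4: (-3,2.5) → rotate → (3.84752,0.66828) → ×s → (4.36256,0.75774) → (4.36,0.76)

Cross-section at z=7.75: (-0.95,6.76) (-0.56,1.97) (1.39,-7.13) (4.36,0.76)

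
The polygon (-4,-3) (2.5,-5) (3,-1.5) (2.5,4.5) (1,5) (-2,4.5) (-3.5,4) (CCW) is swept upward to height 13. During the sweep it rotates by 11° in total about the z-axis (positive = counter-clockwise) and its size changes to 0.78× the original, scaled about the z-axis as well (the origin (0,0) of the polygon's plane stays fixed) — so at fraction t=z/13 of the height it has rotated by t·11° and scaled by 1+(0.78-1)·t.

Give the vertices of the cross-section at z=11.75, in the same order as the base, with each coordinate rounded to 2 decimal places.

t = z/height = 11.75/13 = 0.903846
s = 1 + (scale-1)·z/height = 1 + (0.78-1)·11.75/13 = 0.801154
θ = twist·z/height = 11°·11.75/13 = 9.9423° = 0.173526 rad
cos θ = 0.984982, sin θ = 0.172656 (intermediates below are computed at full precision and shown rounded to 5 d.p.)
v1: (-4,-3) → rotate → (-3.42196,-3.64557) → ×s → (-2.74152,-2.92066) → (-2.74,-2.92)
v2: (2.5,-5) → rotate → (3.32574,-4.49327) → ×s → (2.66443,-3.59980) → (2.66,-3.60)
v3: (3,-1.5) → rotate → (3.21393,-0.95950) → ×s → (2.57485,-0.76871) → (2.57,-0.77)
v4: (2.5,4.5) → rotate → (1.68550,4.86406) → ×s → (1.35035,3.89686) → (1.35,3.90)
v5: (1,5) → rotate → (0.12170,5.09757) → ×s → (0.09750,4.08394) → (0.10,4.08)
v6: (-2,4.5) → rotate → (-2.74692,4.08711) → ×s → (-2.20070,3.27440) → (-2.20,3.27)
v7: (-3.5,4) → rotate → (-4.13806,3.33563) → ×s → (-3.31523,2.67235) → (-3.32,2.67)

Cross-section at z=11.75: (-2.74,-2.92) (2.66,-3.60) (2.57,-0.77) (1.35,3.90) (0.10,4.08) (-2.20,3.27) (-3.32,2.67)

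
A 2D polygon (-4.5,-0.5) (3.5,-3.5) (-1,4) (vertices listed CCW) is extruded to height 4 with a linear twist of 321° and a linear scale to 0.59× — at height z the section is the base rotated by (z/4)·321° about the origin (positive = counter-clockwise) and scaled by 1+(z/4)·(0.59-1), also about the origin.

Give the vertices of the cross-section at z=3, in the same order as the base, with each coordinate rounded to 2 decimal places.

Cross-section at z=3: (1.22,2.89) (-3.30,-0.93) (2.76,-0.75)

t = z/height = 3/4 = 0.75
s = 1 + (scale-1)·z/height = 1 + (0.59-1)·3/4 = 0.692500
θ = twist·z/height = 321°·3/4 = 240.7500° = 4.201880 rad
cos θ = -0.488621, sin θ = -0.872496 (intermediates below are computed at full precision and shown rounded to 5 d.p.)
v1: (-4.5,-0.5) → rotate → (1.76255,4.17054) → ×s → (1.22056,2.88810) → (1.22,2.89)
v2: (3.5,-3.5) → rotate → (-4.76391,-1.34356) → ×s → (-3.29901,-0.93042) → (-3.30,-0.93)
v3: (-1,4) → rotate → (3.97861,-1.08199) → ×s → (2.75518,-0.74928) → (2.76,-0.75)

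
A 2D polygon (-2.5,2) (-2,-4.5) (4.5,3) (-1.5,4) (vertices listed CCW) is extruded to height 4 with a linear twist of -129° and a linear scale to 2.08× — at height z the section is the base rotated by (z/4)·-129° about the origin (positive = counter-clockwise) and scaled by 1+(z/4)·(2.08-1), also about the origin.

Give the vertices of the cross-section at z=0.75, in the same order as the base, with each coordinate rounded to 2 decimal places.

Cross-section at z=0.75: (-1.76,3.43) (-4.41,-3.95) (6.41,1.07) (0.33,5.13)

t = z/height = 0.75/4 = 0.1875
s = 1 + (scale-1)·z/height = 1 + (2.08-1)·0.75/4 = 1.202500
θ = twist·z/height = -129°·0.75/4 = -24.1875° = -0.422152 rad
cos θ = 0.912210, sin θ = -0.409724 (intermediates below are computed at full precision and shown rounded to 5 d.p.)
v1: (-2.5,2) → rotate → (-1.46108,2.84873) → ×s → (-1.75694,3.42560) → (-1.76,3.43)
v2: (-2,-4.5) → rotate → (-3.66818,-3.28549) → ×s → (-4.41098,-3.95081) → (-4.41,-3.95)
v3: (4.5,3) → rotate → (5.33411,0.89287) → ×s → (6.41427,1.07368) → (6.41,1.07)
v4: (-1.5,4) → rotate → (0.27058,4.26342) → ×s → (0.32537,5.12677) → (0.33,5.13)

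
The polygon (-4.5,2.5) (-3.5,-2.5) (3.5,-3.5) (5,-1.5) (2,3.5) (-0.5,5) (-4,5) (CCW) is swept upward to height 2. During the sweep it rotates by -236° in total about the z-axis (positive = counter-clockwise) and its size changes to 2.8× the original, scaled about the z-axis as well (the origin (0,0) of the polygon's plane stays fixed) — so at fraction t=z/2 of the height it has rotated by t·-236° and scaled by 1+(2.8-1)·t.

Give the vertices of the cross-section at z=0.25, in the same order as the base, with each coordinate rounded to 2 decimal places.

Cross-section at z=0.25: (-3.29,5.38) (-5.24,-0.55) (1.62,-5.84) (4.43,-4.62) (4.24,2.53) (2.48,5.63) (-1.25,7.74)

t = z/height = 0.25/2 = 0.125
s = 1 + (scale-1)·z/height = 1 + (2.8-1)·0.25/2 = 1.225000
θ = twist·z/height = -236°·0.25/2 = -29.5000° = -0.514872 rad
cos θ = 0.870356, sin θ = -0.492424 (intermediates below are computed at full precision and shown rounded to 5 d.p.)
v1: (-4.5,2.5) → rotate → (-2.68554,4.39180) → ×s → (-3.28979,5.37995) → (-3.29,5.38)
v2: (-3.5,-2.5) → rotate → (-4.27730,-0.45241) → ×s → (-5.23970,-0.55420) → (-5.24,-0.55)
v3: (3.5,-3.5) → rotate → (1.32276,-4.76973) → ×s → (1.62038,-5.84292) → (1.62,-5.84)
v4: (5,-1.5) → rotate → (3.61314,-3.76765) → ×s → (4.42610,-4.61537) → (4.43,-4.62)
v5: (2,3.5) → rotate → (3.46419,2.06140) → ×s → (4.24364,2.52521) → (4.24,2.53)
v6: (-0.5,5) → rotate → (2.02694,4.59799) → ×s → (2.48300,5.63254) → (2.48,5.63)
v7: (-4,5) → rotate → (-1.01930,6.32147) → ×s → (-1.24865,7.74380) → (-1.25,7.74)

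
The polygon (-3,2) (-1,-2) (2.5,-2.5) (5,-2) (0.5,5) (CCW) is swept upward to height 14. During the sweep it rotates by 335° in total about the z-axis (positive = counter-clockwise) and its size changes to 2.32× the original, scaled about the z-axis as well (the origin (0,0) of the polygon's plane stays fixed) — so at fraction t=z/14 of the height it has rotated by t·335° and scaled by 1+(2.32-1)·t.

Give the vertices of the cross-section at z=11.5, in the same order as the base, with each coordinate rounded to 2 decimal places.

Cross-section at z=11.5: (3.59,6.60) (-4.34,1.70) (-4.72,-5.66) (-3.21,-10.76) (10.47,-0.10)

t = z/height = 11.5/14 = 0.821429
s = 1 + (scale-1)·z/height = 1 + (2.32-1)·11.5/14 = 2.084286
θ = twist·z/height = 335°·11.5/14 = 275.1786° = 4.802772 rad
cos θ = 0.090260, sin θ = -0.995918 (intermediates below are computed at full precision and shown rounded to 5 d.p.)
v1: (-3,2) → rotate → (1.72106,3.16827) → ×s → (3.58717,6.60359) → (3.59,6.60)
v2: (-1,-2) → rotate → (-2.08210,0.81540) → ×s → (-4.33968,1.69952) → (-4.34,1.70)
v3: (2.5,-2.5) → rotate → (-2.26415,-2.71545) → ×s → (-4.71913,-5.65976) → (-4.72,-5.66)
v4: (5,-2) → rotate → (-1.54054,-5.16011) → ×s → (-3.21092,-10.75515) → (-3.21,-10.76)
v5: (0.5,5) → rotate → (5.02472,-0.04666) → ×s → (10.47295,-0.09725) → (10.47,-0.10)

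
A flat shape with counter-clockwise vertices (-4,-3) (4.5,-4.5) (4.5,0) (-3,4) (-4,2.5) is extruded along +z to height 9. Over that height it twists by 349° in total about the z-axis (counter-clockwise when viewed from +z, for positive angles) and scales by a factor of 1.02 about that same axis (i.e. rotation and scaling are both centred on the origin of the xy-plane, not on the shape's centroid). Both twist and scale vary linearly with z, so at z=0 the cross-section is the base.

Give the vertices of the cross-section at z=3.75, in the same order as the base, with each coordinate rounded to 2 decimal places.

t = z/height = 3.75/9 = 0.416667
s = 1 + (scale-1)·z/height = 1 + (1.02-1)·3.75/9 = 1.008333
θ = twist·z/height = 349°·3.75/9 = 145.4167° = 2.538000 rad
cos θ = -0.823302, sin θ = 0.567604 (intermediates below are computed at full precision and shown rounded to 5 d.p.)
v1: (-4,-3) → rotate → (4.99602,0.19949) → ×s → (5.03765,0.20115) → (5.04,0.20)
v2: (4.5,-4.5) → rotate → (-1.15064,6.25908) → ×s → (-1.16023,6.31124) → (-1.16,6.31)
v3: (4.5,0) → rotate → (-3.70486,2.55422) → ×s → (-3.73573,2.57550) → (-3.74,2.58)
v4: (-3,4) → rotate → (0.19949,-4.99602) → ×s → (0.20115,-5.03765) → (0.20,-5.04)
v5: (-4,2.5) → rotate → (1.87420,-4.32867) → ×s → (1.88981,-4.36474) → (1.89,-4.36)

Cross-section at z=3.75: (5.04,0.20) (-1.16,6.31) (-3.74,2.58) (0.20,-5.04) (1.89,-4.36)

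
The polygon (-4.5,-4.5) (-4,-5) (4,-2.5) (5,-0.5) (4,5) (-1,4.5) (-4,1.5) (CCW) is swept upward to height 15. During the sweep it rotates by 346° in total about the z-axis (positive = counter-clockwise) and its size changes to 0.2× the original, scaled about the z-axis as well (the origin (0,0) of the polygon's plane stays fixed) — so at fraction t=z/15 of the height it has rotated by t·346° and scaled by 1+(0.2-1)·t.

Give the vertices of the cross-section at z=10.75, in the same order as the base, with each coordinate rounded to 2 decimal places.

t = z/height = 10.75/15 = 0.716667
s = 1 + (scale-1)·z/height = 1 + (0.2-1)·10.75/15 = 0.426667
θ = twist·z/height = 346°·10.75/15 = 247.9667° = 4.327835 rad
cos θ = -0.375146, sin θ = -0.926966 (intermediates below are computed at full precision and shown rounded to 5 d.p.)
v1: (-4.5,-4.5) → rotate → (-2.48319,5.85950) → ×s → (-1.05949,2.50005) → (-1.06,2.50)
v2: (-4,-5) → rotate → (-3.13425,5.58359) → ×s → (-1.33728,2.38233) → (-1.34,2.38)
v3: (4,-2.5) → rotate → (-3.81800,-2.77000) → ×s → (-1.62901,-1.18187) → (-1.63,-1.18)
v4: (5,-0.5) → rotate → (-2.33921,-4.44726) → ×s → (-0.99806,-1.89750) → (-1.00,-1.90)
v5: (4,5) → rotate → (3.13425,-5.58359) → ×s → (1.33728,-2.38233) → (1.34,-2.38)
v6: (-1,4.5) → rotate → (4.54649,-0.76119) → ×s → (1.93984,-0.32477) → (1.94,-0.32)
v7: (-4,1.5) → rotate → (2.89103,3.14514) → ×s → (1.23351,1.34193) → (1.23,1.34)

Cross-section at z=10.75: (-1.06,2.50) (-1.34,2.38) (-1.63,-1.18) (-1.00,-1.90) (1.34,-2.38) (1.94,-0.32) (1.23,1.34)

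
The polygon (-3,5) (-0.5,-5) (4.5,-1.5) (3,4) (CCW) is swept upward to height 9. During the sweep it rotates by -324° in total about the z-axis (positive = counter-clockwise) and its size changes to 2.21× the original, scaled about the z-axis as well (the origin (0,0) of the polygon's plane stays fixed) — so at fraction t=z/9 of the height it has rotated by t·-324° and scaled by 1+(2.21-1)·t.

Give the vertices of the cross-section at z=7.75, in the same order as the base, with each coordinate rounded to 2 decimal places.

t = z/height = 7.75/9 = 0.861111
s = 1 + (scale-1)·z/height = 1 + (2.21-1)·7.75/9 = 2.041944
θ = twist·z/height = -324°·7.75/9 = -279.0000° = -4.869469 rad
cos θ = 0.156434, sin θ = 0.987688 (intermediates below are computed at full precision and shown rounded to 5 d.p.)
v1: (-3,5) → rotate → (-5.40775,-2.18089) → ×s → (-11.04232,-4.45326) → (-11.04,-4.45)
v2: (-0.5,-5) → rotate → (4.86022,-1.27602) → ×s → (9.92431,-2.60555) → (9.92,-2.61)
v3: (4.5,-1.5) → rotate → (2.18549,4.20995) → ×s → (4.46264,8.59648) → (4.46,8.60)
v4: (3,4) → rotate → (-3.48145,3.58880) → ×s → (-7.10893,7.32814) → (-7.11,7.33)

Cross-section at z=7.75: (-11.04,-4.45) (9.92,-2.61) (4.46,8.60) (-7.11,7.33)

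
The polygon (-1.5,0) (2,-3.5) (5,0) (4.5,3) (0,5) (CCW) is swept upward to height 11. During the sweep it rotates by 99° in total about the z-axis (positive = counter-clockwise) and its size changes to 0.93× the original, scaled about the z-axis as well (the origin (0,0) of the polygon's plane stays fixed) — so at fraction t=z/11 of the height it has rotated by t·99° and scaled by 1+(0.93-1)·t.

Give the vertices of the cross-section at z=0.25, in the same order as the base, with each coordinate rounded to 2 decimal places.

Cross-section at z=0.25: (-1.50,-0.06) (2.13,-3.41) (4.99,0.20) (4.37,3.17) (-0.20,4.99)

t = z/height = 0.25/11 = 0.0227273
s = 1 + (scale-1)·z/height = 1 + (0.93-1)·0.25/11 = 0.998409
θ = twist·z/height = 99°·0.25/11 = 2.2500° = 0.039270 rad
cos θ = 0.999229, sin θ = 0.039260 (intermediates below are computed at full precision and shown rounded to 5 d.p.)
v1: (-1.5,0) → rotate → (-1.49884,-0.05889) → ×s → (-1.49646,-0.05880) → (-1.50,-0.06)
v2: (2,-3.5) → rotate → (2.13587,-3.41878) → ×s → (2.13247,-3.41334) → (2.13,-3.41)
v3: (5,0) → rotate → (4.99615,0.19630) → ×s → (4.98820,0.19599) → (4.99,0.20)
v4: (4.5,3) → rotate → (4.37875,3.17436) → ×s → (4.37179,3.16931) → (4.37,3.17)
v5: (0,5) → rotate → (-0.19630,4.99615) → ×s → (-0.19599,4.98820) → (-0.20,4.99)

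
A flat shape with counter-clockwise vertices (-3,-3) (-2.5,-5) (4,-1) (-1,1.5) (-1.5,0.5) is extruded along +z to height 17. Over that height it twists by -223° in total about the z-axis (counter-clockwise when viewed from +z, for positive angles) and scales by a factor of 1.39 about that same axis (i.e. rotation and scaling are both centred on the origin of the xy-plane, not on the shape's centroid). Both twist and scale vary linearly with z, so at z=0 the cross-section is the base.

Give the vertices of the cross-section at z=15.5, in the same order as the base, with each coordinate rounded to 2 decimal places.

t = z/height = 15.5/17 = 0.911765
s = 1 + (scale-1)·z/height = 1 + (1.39-1)·15.5/17 = 1.355588
θ = twist·z/height = -223°·15.5/17 = -203.3235° = -3.548665 rad
cos θ = -0.918284, sin θ = 0.395923 (intermediates below are computed at full precision and shown rounded to 5 d.p.)
v1: (-3,-3) → rotate → (3.94262,1.56708) → ×s → (5.34457,2.12432) → (5.34,2.12)
v2: (-2.5,-5) → rotate → (4.27532,3.60161) → ×s → (5.79558,4.88230) → (5.80,4.88)
v3: (4,-1) → rotate → (-3.27721,2.50197) → ×s → (-4.44255,3.39165) → (-4.44,3.39)
v4: (-1,1.5) → rotate → (0.32440,-1.77335) → ×s → (0.43975,-2.40393) → (0.44,-2.40)
v5: (-1.5,0.5) → rotate → (1.17946,-1.05303) → ×s → (1.59887,-1.42747) → (1.60,-1.43)

Cross-section at z=15.5: (5.34,2.12) (5.80,4.88) (-4.44,3.39) (0.44,-2.40) (1.60,-1.43)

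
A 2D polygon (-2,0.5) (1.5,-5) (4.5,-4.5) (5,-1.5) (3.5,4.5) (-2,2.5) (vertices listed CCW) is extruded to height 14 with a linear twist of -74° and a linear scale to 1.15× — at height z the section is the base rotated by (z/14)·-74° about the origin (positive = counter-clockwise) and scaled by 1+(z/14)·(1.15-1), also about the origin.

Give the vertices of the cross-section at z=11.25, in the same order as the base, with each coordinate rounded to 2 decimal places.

Cross-section at z=11.25: (-0.66,2.21) (-3.97,-4.29) (-1.78,-6.91) (1.40,-5.68) (6.34,-0.82) (1.27,3.35)

t = z/height = 11.25/14 = 0.803571
s = 1 + (scale-1)·z/height = 1 + (1.15-1)·11.25/14 = 1.120536
θ = twist·z/height = -74°·11.25/14 = -59.4643° = -1.037848 rad
cos θ = 0.508075, sin θ = -0.861313 (intermediates below are computed at full precision and shown rounded to 5 d.p.)
v1: (-2,0.5) → rotate → (-0.58549,1.97666) → ×s → (-0.65607,2.21492) → (-0.66,2.21)
v2: (1.5,-5) → rotate → (-3.54445,-3.83235) → ×s → (-3.97168,-4.29428) → (-3.97,-4.29)
v3: (4.5,-4.5) → rotate → (-1.58957,-6.16225) → ×s → (-1.78117,-6.90502) → (-1.78,-6.91)
v4: (5,-1.5) → rotate → (1.24841,-5.06868) → ×s → (1.39889,-5.67963) → (1.40,-5.68)
v5: (3.5,4.5) → rotate → (5.65417,-0.72826) → ×s → (6.33570,-0.81604) → (6.34,-0.82)
v6: (-2,2.5) → rotate → (1.13713,2.99281) → ×s → (1.27420,3.35355) → (1.27,3.35)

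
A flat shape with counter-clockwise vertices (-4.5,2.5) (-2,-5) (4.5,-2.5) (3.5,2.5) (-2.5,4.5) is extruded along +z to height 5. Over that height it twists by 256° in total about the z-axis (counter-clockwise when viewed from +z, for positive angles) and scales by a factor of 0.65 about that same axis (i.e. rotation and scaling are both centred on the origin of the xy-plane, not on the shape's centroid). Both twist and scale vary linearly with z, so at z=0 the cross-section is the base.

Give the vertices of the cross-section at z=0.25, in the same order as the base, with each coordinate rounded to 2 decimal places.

Cross-section at z=0.25: (-4.86,1.42) (-0.83,-5.23) (4.86,-1.42) (2.81,3.16) (-3.37,3.77)

t = z/height = 0.25/5 = 0.05
s = 1 + (scale-1)·z/height = 1 + (0.65-1)·0.25/5 = 0.982500
θ = twist·z/height = 256°·0.25/5 = 12.8000° = 0.223402 rad
cos θ = 0.975149, sin θ = 0.221548 (intermediates below are computed at full precision and shown rounded to 5 d.p.)
v1: (-4.5,2.5) → rotate → (-4.94204,1.44091) → ×s → (-4.85556,1.41569) → (-4.86,1.42)
v2: (-2,-5) → rotate → (-0.84256,-5.31884) → ×s → (-0.82781,-5.22576) → (-0.83,-5.23)
v3: (4.5,-2.5) → rotate → (4.94204,-1.44091) → ×s → (4.85556,-1.41569) → (4.86,-1.42)
v4: (3.5,2.5) → rotate → (2.85915,3.21329) → ×s → (2.80912,3.15706) → (2.81,3.16)
v5: (-2.5,4.5) → rotate → (-3.43484,3.83430) → ×s → (-3.37473,3.76720) → (-3.37,3.77)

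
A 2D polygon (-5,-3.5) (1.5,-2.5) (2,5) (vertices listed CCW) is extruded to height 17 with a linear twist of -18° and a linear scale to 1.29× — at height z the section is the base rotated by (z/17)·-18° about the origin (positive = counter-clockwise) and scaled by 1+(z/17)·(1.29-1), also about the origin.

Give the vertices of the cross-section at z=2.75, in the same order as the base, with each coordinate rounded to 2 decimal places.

Cross-section at z=2.75: (-5.41,-3.39) (1.44,-2.69) (2.36,5.12)

t = z/height = 2.75/17 = 0.161765
s = 1 + (scale-1)·z/height = 1 + (1.29-1)·2.75/17 = 1.046912
θ = twist·z/height = -18°·2.75/17 = -2.9118° = -0.050820 rad
cos θ = 0.998709, sin θ = -0.050798 (intermediates below are computed at full precision and shown rounded to 5 d.p.)
v1: (-5,-3.5) → rotate → (-5.17134,-3.24149) → ×s → (-5.41393,-3.39356) → (-5.41,-3.39)
v2: (1.5,-2.5) → rotate → (1.37107,-2.57297) → ×s → (1.43539,-2.69367) → (1.44,-2.69)
v3: (2,5) → rotate → (2.25141,4.89195) → ×s → (2.35703,5.12144) → (2.36,5.12)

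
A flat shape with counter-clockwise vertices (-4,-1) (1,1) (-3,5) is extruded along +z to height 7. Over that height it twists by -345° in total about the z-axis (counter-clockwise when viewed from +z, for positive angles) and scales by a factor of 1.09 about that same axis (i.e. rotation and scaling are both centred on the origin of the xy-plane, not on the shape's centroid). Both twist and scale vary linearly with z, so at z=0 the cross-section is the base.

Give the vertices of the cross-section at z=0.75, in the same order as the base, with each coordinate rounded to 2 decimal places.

Cross-section at z=0.75: (-3.83,1.62) (1.41,0.20) (0.62,5.85)

t = z/height = 0.75/7 = 0.107143
s = 1 + (scale-1)·z/height = 1 + (1.09-1)·0.75/7 = 1.009643
θ = twist·z/height = -345°·0.75/7 = -36.9643° = -0.645148 rad
cos θ = 0.799010, sin θ = -0.601317 (intermediates below are computed at full precision and shown rounded to 5 d.p.)
v1: (-4,-1) → rotate → (-3.79736,1.60626) → ×s → (-3.83398,1.62175) → (-3.83,1.62)
v2: (1,1) → rotate → (1.40033,0.19769) → ×s → (1.41383,0.19960) → (1.41,0.20)
v3: (-3,5) → rotate → (0.60955,5.79900) → ×s → (0.61543,5.85492) → (0.62,5.85)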